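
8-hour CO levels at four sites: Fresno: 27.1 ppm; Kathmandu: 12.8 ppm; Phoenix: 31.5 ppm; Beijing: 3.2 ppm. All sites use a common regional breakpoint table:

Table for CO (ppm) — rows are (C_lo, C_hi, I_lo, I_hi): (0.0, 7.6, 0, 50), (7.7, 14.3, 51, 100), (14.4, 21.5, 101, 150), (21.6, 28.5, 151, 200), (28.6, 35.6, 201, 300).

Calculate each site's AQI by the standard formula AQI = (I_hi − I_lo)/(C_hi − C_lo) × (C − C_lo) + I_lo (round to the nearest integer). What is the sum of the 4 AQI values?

Fresno: row 21.6–28.5 (AQI 151–200). (200−151)·(27.1−21.6)/(28.5−21.6) + 151 = 49·5.5/6.9 + 151 ≈ 190.06 → 190.
Kathmandu 12.8: bracket 7.7–14.3 → index 51–100; slope 49/6.6, offset 5.1.
AQI = 51 + 49/6.6·5.1 ≈ 88.86 ⇒ 89.
Phoenix: 31.5 lies in 28.6–35.6, so I_lo=201, I_hi=300, C_lo=28.6, C_hi=35.6.
(300−201)/(35.6−28.6) × (31.5−28.6) + 201 = 99/7.0 × 2.9 + 201 ≈ 242.01 → 242.
Beijing: 3.2 lies in 0.0–7.6, so I_lo=0, I_hi=50, C_lo=0.0, C_hi=7.6.
(50−0)/(7.6−0.0) × (3.2−0.0) + 0 = 50/7.6 × 3.2 + 0 ≈ 21.05 → 21.
AQIs: Fresno=190, Kathmandu=89, Phoenix=242, Beijing=21. Sum = 190 + 89 + 242 + 21 = 542.

542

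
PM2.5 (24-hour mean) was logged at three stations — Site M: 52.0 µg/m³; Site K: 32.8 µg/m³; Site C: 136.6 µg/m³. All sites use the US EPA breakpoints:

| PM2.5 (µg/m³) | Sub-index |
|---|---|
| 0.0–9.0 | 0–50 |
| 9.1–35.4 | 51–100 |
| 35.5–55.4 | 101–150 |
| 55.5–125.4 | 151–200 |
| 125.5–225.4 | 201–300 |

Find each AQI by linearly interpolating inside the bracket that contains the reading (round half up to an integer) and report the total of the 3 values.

449

Site M: row 35.5–55.4 (AQI 101–150). (150−101)·(52.0−35.5)/(55.4−35.5) + 101 = 49·16.5/19.9 + 101 ≈ 141.63 → 142.
Site K 32.8: bracket 9.1–35.4 → index 51–100; slope 49/26.3, offset 23.7.
AQI = 51 + 49/26.3·23.7 ≈ 95.16 ⇒ 95.
Site C 136.6: bracket 125.5–225.4 → index 201–300; slope 99/99.9, offset 11.1.
AQI = 201 + 99/99.9·11.1 ≈ 212.00 ⇒ 212.
AQIs: Site M=142, Site K=95, Site C=212. Sum = 142 + 95 + 212 = 449.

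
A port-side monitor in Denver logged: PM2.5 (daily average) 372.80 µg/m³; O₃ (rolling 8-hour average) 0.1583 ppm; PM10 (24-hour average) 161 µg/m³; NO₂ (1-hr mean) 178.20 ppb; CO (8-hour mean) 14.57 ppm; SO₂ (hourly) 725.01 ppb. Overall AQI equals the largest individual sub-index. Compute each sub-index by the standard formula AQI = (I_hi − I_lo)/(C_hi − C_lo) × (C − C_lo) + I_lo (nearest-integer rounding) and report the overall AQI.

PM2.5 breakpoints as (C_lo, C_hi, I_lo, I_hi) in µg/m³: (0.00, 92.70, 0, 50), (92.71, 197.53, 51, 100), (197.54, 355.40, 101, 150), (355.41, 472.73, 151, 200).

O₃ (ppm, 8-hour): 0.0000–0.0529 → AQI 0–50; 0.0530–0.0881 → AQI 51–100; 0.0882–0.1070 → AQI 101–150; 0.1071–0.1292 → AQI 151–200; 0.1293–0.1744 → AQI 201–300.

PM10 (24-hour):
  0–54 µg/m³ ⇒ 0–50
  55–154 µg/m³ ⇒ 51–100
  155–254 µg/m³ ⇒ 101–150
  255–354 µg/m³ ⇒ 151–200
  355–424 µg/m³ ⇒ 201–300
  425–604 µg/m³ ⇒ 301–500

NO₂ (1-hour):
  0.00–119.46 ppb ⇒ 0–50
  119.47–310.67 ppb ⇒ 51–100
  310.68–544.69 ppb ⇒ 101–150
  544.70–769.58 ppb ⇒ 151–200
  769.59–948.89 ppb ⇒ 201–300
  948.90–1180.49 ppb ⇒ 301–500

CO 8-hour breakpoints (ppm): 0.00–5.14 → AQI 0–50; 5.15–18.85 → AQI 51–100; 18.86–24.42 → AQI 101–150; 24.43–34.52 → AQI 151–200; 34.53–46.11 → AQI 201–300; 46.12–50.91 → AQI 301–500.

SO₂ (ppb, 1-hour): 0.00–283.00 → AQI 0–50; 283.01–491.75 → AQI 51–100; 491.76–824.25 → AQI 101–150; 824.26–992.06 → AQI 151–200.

PM2.5 372.80: bracket 355.41–472.73 → index 151–200; slope 49/117.32, offset 17.39.
AQI = 151 + 49/117.32·17.39 ≈ 158.26 ⇒ 158.
O₃: row 0.1293–0.1744 (AQI 201–300). (300−201)·(0.1583−0.1293)/(0.1744−0.1293) + 201 = 99·0.0290/0.0451 + 201 ≈ 264.66 → 265.
PM10 161: bracket 155–254 → index 101–150; slope 49/99, offset 6.
AQI = 101 + 49/99·6 ≈ 103.97 ⇒ 104.
NO₂ 178.20: bracket 119.47–310.67 → index 51–100; slope 49/191.20, offset 58.73.
AQI = 51 + 49/191.20·58.73 ≈ 66.05 ⇒ 66.
CO 14.57: bracket 5.15–18.85 → index 51–100; slope 49/13.70, offset 9.42.
AQI = 51 + 49/13.70·9.42 ≈ 84.69 ⇒ 85.
SO₂: 725.01 lies in 491.76–824.25, so I_lo=101, I_hi=150, C_lo=491.76, C_hi=824.25.
(150−101)/(824.25−491.76) × (725.01−491.76) + 101 = 49/332.49 × 233.25 + 101 ≈ 135.37 → 135.
Sub-indices: PM2.5→158, O₃→265, PM10→104, NO₂→66, CO→85, SO₂→135. Overall AQI = max = 265; dominant pollutant is O₃.

265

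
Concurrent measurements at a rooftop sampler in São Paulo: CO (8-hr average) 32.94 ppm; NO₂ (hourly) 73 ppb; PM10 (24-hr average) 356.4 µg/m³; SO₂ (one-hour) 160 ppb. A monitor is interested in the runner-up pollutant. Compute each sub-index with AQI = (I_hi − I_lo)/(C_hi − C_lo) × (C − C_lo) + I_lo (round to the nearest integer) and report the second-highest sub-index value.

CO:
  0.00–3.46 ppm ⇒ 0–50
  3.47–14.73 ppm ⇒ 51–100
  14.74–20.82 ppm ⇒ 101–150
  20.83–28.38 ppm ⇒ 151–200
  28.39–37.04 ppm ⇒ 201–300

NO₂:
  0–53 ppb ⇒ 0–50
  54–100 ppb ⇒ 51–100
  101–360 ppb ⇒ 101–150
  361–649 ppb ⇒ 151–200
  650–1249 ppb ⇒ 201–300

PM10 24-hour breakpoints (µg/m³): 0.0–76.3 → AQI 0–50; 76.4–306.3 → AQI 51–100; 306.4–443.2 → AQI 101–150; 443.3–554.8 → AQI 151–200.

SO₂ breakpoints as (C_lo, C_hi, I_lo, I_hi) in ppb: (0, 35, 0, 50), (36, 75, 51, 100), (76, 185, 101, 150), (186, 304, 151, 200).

139

CO: 32.94 lies in 28.39–37.04, so I_lo=201, I_hi=300, C_lo=28.39, C_hi=37.04.
(300−201)/(37.04−28.39) × (32.94−28.39) + 201 = 99/8.65 × 4.55 + 201 ≈ 253.08 → 253.
NO₂ 73: bracket 54–100 → index 51–100; slope 49/46, offset 19.
AQI = 51 + 49/46·19 ≈ 71.24 ⇒ 71.
PM10: row 306.4–443.2 (AQI 101–150). (150−101)·(356.4−306.4)/(443.2−306.4) + 101 = 49·50.0/136.8 + 101 ≈ 118.91 → 119.
SO₂: row 76–185 (AQI 101–150). (150−101)·(160−76)/(185−76) + 101 = 49·84/109 + 101 ≈ 138.76 → 139.
Sub-indices: CO→253, NO₂→71, PM10→119, SO₂→139. Ranked high→low: 253, 139, 119, 71. Second-highest sub-index = 139.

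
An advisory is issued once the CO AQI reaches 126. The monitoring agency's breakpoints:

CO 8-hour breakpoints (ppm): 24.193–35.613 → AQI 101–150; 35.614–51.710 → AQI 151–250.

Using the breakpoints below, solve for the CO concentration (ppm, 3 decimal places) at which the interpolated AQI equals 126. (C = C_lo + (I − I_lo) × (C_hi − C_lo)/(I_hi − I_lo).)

30.020

AQI 126 lies in the 101–150 band, which corresponds to 24.193–35.613 ppm.
C = 24.193 + (126−101)×(35.613−24.193)/(150−101) = 24.193 + 25×11.420/49 ≈ 30.01953 ppm → 30.020 ppm to 3 dp.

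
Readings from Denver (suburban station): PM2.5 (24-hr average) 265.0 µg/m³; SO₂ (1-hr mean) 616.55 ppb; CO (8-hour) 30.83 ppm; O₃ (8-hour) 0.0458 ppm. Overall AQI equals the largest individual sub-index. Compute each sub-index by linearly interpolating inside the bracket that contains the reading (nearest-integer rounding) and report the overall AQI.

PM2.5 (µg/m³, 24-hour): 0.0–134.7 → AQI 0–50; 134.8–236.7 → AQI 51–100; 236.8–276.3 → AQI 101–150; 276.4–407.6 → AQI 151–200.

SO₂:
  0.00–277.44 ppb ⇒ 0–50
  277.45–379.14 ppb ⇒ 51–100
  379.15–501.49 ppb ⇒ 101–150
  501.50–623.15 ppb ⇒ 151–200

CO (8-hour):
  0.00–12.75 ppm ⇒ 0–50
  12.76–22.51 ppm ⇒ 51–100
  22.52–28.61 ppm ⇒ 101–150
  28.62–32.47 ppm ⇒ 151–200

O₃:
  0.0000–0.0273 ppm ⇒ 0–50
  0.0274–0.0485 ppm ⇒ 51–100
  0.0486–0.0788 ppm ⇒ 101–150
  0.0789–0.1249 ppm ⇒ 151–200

PM2.5: 265.0 lies in 236.8–276.3, so I_lo=101, I_hi=150, C_lo=236.8, C_hi=276.3.
(150−101)/(276.3−236.8) × (265.0−236.8) + 101 = 49/39.5 × 28.2 + 101 ≈ 135.98 → 136.
SO₂: row 501.50–623.15 (AQI 151–200). (200−151)·(616.55−501.50)/(623.15−501.50) + 151 = 49·115.05/121.65 + 151 ≈ 197.34 → 197.
CO: 30.83 lies in 28.62–32.47, so I_lo=151, I_hi=200, C_lo=28.62, C_hi=32.47.
(200−151)/(32.47−28.62) × (30.83−28.62) + 151 = 49/3.85 × 2.21 + 151 ≈ 179.13 → 179.
O₃: 0.0458 ∈ [0.0274, 0.0485] ↔ index [51, 100].
51 + (0.0458−0.0274)·(100−51)/(0.0485−0.0274) = 51 + 0.0184·49/0.0211 ≈ 93.73, so AQI = 94.
Sub-indices: PM2.5→136, SO₂→197, CO→179, O₃→94. Overall AQI = max = 197; dominant pollutant is SO₂.

197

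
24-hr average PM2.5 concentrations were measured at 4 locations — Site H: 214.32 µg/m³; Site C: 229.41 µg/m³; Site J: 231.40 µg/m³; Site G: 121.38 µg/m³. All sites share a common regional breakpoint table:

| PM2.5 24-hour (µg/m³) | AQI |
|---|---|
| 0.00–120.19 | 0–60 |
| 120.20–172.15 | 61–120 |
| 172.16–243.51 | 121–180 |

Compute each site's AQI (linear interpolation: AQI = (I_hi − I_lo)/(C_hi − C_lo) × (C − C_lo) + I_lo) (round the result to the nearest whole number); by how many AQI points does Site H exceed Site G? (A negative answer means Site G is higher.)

94

Site H 214.32: bracket 172.16–243.51 → index 121–180; slope 59/71.35, offset 42.16.
AQI = 121 + 59/71.35·42.16 ≈ 155.86 ⇒ 156.
Site C: row 172.16–243.51 (AQI 121–180). (180−121)·(229.41−172.16)/(243.51−172.16) + 121 = 59·57.25/71.35 + 121 ≈ 168.34 → 168.
Site J 231.40: bracket 172.16–243.51 → index 121–180; slope 59/71.35, offset 59.24.
AQI = 121 + 59/71.35·59.24 ≈ 169.99 ⇒ 170.
Site G 121.38: bracket 120.20–172.15 → index 61–120; slope 59/51.95, offset 1.18.
AQI = 61 + 59/51.95·1.18 ≈ 62.34 ⇒ 62.
AQIs: Site H=156, Site C=168, Site J=170, Site G=62. Site H (156) − Site G (62) = 94.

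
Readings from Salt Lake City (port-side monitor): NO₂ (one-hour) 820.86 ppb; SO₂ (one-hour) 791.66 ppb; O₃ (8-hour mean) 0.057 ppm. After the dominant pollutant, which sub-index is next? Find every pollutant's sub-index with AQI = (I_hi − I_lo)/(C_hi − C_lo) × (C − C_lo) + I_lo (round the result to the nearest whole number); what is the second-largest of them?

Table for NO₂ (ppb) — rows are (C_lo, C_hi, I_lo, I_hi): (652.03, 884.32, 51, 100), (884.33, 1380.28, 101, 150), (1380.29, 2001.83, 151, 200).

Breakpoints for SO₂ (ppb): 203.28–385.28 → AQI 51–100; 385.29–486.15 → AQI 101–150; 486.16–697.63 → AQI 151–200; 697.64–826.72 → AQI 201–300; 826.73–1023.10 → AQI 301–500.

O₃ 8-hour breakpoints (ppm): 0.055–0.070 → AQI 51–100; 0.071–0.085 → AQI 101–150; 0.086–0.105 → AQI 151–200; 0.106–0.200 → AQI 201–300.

NO₂: row 652.03–884.32 (AQI 51–100). (100−51)·(820.86−652.03)/(884.32−652.03) + 51 = 49·168.83/232.29 + 51 ≈ 86.61 → 87.
SO₂: 791.66 ∈ [697.64, 826.72] ↔ index [201, 300].
201 + (791.66−697.64)·(300−201)/(826.72−697.64) = 201 + 94.02·99/129.08 ≈ 273.11, so AQI = 273.
O₃: 0.057 lies in 0.055–0.070, so I_lo=51, I_hi=100, C_lo=0.055, C_hi=0.070.
(100−51)/(0.070−0.055) × (0.057−0.055) + 51 = 49/0.015 × 0.002 + 51 ≈ 57.53 → 58.
Sub-indices: NO₂→87, SO₂→273, O₃→58. Ranked high→low: 273, 87, 58. Second-highest sub-index = 87.

87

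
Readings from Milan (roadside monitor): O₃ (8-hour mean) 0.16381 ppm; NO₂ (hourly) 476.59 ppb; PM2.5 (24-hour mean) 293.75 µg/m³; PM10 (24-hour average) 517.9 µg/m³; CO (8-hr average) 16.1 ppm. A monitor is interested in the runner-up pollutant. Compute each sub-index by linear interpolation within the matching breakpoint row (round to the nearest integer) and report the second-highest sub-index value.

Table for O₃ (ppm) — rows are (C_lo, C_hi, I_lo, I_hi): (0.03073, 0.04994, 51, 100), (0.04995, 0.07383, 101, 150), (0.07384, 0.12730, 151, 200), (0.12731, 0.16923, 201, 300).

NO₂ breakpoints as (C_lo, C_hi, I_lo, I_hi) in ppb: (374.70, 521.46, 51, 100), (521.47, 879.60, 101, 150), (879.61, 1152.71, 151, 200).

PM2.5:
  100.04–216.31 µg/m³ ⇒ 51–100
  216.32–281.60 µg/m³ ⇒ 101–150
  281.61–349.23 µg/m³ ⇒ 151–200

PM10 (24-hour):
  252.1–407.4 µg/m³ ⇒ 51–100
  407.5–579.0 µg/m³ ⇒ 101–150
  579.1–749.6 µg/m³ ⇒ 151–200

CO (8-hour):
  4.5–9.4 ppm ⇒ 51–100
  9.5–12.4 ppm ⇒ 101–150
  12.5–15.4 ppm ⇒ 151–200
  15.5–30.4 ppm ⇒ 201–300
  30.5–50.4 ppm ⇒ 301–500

205

O₃: 0.16381 ∈ [0.12731, 0.16923] ↔ index [201, 300].
201 + (0.16381−0.12731)·(300−201)/(0.16923−0.12731) = 201 + 0.03650·99/0.04192 ≈ 287.20, so AQI = 287.
NO₂: 476.59 ∈ [374.70, 521.46] ↔ index [51, 100].
51 + (476.59−374.70)·(100−51)/(521.46−374.70) = 51 + 101.89·49/146.76 ≈ 85.02, so AQI = 85.
PM2.5: row 281.61–349.23 (AQI 151–200). (200−151)·(293.75−281.61)/(349.23−281.61) + 151 = 49·12.14/67.62 + 151 ≈ 159.80 → 160.
PM10: 517.9 ∈ [407.5, 579.0] ↔ index [101, 150].
101 + (517.9−407.5)·(150−101)/(579.0−407.5) = 101 + 110.4·49/171.5 ≈ 132.54, so AQI = 133.
CO: row 15.5–30.4 (AQI 201–300). (300−201)·(16.1−15.5)/(30.4−15.5) + 201 = 99·0.6/14.9 + 201 ≈ 204.99 → 205.
Sub-indices: O₃→287, NO₂→85, PM2.5→160, PM10→133, CO→205. Ranked high→low: 287, 205, 160, 133, 85. Second-highest sub-index = 205.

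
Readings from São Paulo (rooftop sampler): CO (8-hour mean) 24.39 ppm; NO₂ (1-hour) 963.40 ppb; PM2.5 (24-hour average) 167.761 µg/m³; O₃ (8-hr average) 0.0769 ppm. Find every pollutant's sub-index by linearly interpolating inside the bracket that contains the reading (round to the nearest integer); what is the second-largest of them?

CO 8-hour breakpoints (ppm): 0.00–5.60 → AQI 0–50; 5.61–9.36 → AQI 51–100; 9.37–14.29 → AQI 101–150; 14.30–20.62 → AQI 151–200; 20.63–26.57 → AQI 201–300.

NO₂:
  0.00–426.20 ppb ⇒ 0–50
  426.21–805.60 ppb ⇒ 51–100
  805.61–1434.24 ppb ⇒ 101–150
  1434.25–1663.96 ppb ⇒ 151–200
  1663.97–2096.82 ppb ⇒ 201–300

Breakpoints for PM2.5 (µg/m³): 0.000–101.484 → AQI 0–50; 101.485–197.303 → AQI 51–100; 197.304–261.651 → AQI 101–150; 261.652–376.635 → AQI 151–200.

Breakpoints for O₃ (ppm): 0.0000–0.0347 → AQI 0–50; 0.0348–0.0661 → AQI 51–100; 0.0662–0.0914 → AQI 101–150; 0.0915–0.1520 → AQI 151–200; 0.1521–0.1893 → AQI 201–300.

122

CO: 24.39 ∈ [20.63, 26.57] ↔ index [201, 300].
201 + (24.39−20.63)·(300−201)/(26.57−20.63) = 201 + 3.76·99/5.94 ≈ 263.67, so AQI = 264.
NO₂: 963.40 lies in 805.61–1434.24, so I_lo=101, I_hi=150, C_lo=805.61, C_hi=1434.24.
(150−101)/(1434.24−805.61) × (963.40−805.61) + 101 = 49/628.63 × 157.79 + 101 ≈ 113.30 → 113.
PM2.5: 167.761 lies in 101.485–197.303, so I_lo=51, I_hi=100, C_lo=101.485, C_hi=197.303.
(100−51)/(197.303−101.485) × (167.761−101.485) + 51 = 49/95.818 × 66.276 + 51 ≈ 84.89 → 85.
O₃: row 0.0662–0.0914 (AQI 101–150). (150−101)·(0.0769−0.0662)/(0.0914−0.0662) + 101 = 49·0.0107/0.0252 + 101 ≈ 121.81 → 122.
Sub-indices: CO→264, NO₂→113, PM2.5→85, O₃→122. Ranked high→low: 264, 122, 113, 85. Second-highest sub-index = 122.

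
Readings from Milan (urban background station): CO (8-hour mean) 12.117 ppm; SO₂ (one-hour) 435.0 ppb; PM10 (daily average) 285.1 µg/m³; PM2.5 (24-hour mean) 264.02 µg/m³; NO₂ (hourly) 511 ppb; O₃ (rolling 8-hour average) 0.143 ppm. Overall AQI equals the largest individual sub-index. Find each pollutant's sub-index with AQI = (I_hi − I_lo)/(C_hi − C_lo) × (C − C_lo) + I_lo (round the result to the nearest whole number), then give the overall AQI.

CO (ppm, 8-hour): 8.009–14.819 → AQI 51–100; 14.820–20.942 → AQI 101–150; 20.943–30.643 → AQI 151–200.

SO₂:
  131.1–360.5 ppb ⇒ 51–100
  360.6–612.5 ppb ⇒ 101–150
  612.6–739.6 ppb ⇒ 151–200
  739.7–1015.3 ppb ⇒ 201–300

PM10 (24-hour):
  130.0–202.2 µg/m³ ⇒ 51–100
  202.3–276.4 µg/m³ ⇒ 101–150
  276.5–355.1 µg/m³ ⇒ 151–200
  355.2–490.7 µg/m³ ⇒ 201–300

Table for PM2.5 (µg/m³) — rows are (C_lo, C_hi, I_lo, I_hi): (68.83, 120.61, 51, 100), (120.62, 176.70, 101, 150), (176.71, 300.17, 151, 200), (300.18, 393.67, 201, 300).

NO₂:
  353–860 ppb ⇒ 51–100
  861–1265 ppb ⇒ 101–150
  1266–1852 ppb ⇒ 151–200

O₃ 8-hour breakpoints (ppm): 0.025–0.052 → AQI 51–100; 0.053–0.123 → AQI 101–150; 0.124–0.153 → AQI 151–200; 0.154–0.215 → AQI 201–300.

CO: 12.117 lies in 8.009–14.819, so I_lo=51, I_hi=100, C_lo=8.009, C_hi=14.819.
(100−51)/(14.819−8.009) × (12.117−8.009) + 51 = 49/6.810 × 4.108 + 51 ≈ 80.56 → 81.
SO₂: row 360.6–612.5 (AQI 101–150). (150−101)·(435.0−360.6)/(612.5−360.6) + 101 = 49·74.4/251.9 + 101 ≈ 115.47 → 115.
PM10: 285.1 lies in 276.5–355.1, so I_lo=151, I_hi=200, C_lo=276.5, C_hi=355.1.
(200−151)/(355.1−276.5) × (285.1−276.5) + 151 = 49/78.6 × 8.6 + 151 ≈ 156.36 → 156.
PM2.5: 264.02 lies in 176.71–300.17, so I_lo=151, I_hi=200, C_lo=176.71, C_hi=300.17.
(200−151)/(300.17−176.71) × (264.02−176.71) + 151 = 49/123.46 × 87.31 + 151 ≈ 185.65 → 186.
NO₂ 511: bracket 353–860 → index 51–100; slope 49/507, offset 158.
AQI = 51 + 49/507·158 ≈ 66.27 ⇒ 66.
O₃: 0.143 lies in 0.124–0.153, so I_lo=151, I_hi=200, C_lo=0.124, C_hi=0.153.
(200−151)/(0.153−0.124) × (0.143−0.124) + 151 = 49/0.029 × 0.019 + 151 ≈ 183.10 → 183.
Sub-indices: CO→81, SO₂→115, PM10→156, PM2.5→186, NO₂→66, O₃→183. Overall AQI = max = 186; dominant pollutant is PM2.5.

186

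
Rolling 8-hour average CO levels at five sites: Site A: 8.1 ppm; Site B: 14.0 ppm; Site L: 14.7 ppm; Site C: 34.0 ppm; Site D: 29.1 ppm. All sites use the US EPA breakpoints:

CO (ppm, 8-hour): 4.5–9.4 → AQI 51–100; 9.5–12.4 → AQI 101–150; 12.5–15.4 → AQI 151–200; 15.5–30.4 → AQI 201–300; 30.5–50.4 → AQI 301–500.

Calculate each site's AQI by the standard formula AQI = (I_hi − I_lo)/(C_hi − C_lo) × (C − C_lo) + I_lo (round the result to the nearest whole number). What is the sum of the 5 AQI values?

1078

Site A: 8.1 lies in 4.5–9.4, so I_lo=51, I_hi=100, C_lo=4.5, C_hi=9.4.
(100−51)/(9.4−4.5) × (8.1−4.5) + 51 = 49/4.9 × 3.6 + 51 ≈ 87.00 → 87.
Site B 14.0: bracket 12.5–15.4 → index 151–200; slope 49/2.9, offset 1.5.
AQI = 151 + 49/2.9·1.5 ≈ 176.34 ⇒ 176.
Site L 14.7: bracket 12.5–15.4 → index 151–200; slope 49/2.9, offset 2.2.
AQI = 151 + 49/2.9·2.2 ≈ 188.17 ⇒ 188.
Site C: 34.0 lies in 30.5–50.4, so I_lo=301, I_hi=500, C_lo=30.5, C_hi=50.4.
(500−301)/(50.4−30.5) × (34.0−30.5) + 301 = 199/19.9 × 3.5 + 301 ≈ 336.00 → 336.
Site D 29.1: bracket 15.5–30.4 → index 201–300; slope 99/14.9, offset 13.6.
AQI = 201 + 99/14.9·13.6 ≈ 291.36 ⇒ 291.
AQIs: Site A=87, Site B=176, Site L=188, Site C=336, Site D=291. Sum = 87 + 176 + 188 + 336 + 291 = 1078.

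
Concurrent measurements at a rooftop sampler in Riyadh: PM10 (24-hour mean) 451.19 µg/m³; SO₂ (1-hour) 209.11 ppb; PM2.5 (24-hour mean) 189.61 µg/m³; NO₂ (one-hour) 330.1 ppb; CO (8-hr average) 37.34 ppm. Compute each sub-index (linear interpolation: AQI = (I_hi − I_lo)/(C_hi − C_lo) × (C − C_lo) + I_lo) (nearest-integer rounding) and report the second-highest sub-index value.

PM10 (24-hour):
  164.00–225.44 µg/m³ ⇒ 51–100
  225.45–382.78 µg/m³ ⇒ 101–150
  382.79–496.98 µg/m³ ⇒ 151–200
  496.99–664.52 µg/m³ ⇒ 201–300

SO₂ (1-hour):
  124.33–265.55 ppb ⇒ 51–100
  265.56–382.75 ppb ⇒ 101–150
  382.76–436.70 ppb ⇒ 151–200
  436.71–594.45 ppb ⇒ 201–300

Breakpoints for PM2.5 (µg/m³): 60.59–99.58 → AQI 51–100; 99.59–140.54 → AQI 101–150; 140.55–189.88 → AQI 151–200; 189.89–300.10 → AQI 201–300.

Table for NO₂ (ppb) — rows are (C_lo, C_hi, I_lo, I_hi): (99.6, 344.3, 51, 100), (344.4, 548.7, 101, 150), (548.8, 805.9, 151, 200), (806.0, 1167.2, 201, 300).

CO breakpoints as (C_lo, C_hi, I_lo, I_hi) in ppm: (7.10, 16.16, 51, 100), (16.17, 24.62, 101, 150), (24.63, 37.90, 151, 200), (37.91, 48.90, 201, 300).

PM10: 451.19 lies in 382.79–496.98, so I_lo=151, I_hi=200, C_lo=382.79, C_hi=496.98.
(200−151)/(496.98−382.79) × (451.19−382.79) + 151 = 49/114.19 × 68.40 + 151 ≈ 180.35 → 180.
SO₂ 209.11: bracket 124.33–265.55 → index 51–100; slope 49/141.22, offset 84.78.
AQI = 51 + 49/141.22·84.78 ≈ 80.42 ⇒ 80.
PM2.5: 189.61 lies in 140.55–189.88, so I_lo=151, I_hi=200, C_lo=140.55, C_hi=189.88.
(200−151)/(189.88−140.55) × (189.61−140.55) + 151 = 49/49.33 × 49.06 + 151 ≈ 199.73 → 200.
NO₂ 330.1: bracket 99.6–344.3 → index 51–100; slope 49/244.7, offset 230.5.
AQI = 51 + 49/244.7·230.5 ≈ 97.16 ⇒ 97.
CO: 37.34 ∈ [24.63, 37.90] ↔ index [151, 200].
151 + (37.34−24.63)·(200−151)/(37.90−24.63) = 151 + 12.71·49/13.27 ≈ 197.93, so AQI = 198.
Sub-indices: PM10→180, SO₂→80, PM2.5→200, NO₂→97, CO→198. Ranked high→low: 200, 198, 180, 97, 80. Second-highest sub-index = 198.

198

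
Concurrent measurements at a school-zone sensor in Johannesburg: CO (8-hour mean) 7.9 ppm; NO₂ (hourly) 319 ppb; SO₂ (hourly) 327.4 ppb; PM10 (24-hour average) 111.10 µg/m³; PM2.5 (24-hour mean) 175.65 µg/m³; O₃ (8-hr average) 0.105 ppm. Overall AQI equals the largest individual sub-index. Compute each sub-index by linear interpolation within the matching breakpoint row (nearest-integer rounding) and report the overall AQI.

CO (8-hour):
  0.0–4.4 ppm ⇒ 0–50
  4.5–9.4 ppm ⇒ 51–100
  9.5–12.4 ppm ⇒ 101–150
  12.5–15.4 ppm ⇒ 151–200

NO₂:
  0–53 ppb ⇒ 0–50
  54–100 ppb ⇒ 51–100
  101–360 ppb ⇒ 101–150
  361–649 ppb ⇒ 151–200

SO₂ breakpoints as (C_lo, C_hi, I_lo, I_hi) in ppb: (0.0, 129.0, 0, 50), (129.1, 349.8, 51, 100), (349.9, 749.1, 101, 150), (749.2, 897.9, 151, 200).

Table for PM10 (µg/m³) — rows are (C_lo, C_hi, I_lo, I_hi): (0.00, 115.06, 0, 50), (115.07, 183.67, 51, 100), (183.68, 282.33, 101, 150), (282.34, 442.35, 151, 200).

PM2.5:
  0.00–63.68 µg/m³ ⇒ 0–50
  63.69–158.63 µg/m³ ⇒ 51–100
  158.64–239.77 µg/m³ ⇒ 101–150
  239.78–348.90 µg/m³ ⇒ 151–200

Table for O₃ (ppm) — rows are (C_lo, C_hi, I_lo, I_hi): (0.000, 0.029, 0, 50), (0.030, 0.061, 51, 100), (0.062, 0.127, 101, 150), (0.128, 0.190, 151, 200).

CO: 7.9 lies in 4.5–9.4, so I_lo=51, I_hi=100, C_lo=4.5, C_hi=9.4.
(100−51)/(9.4−4.5) × (7.9−4.5) + 51 = 49/4.9 × 3.4 + 51 ≈ 85.00 → 85.
NO₂ 319: bracket 101–360 → index 101–150; slope 49/259, offset 218.
AQI = 101 + 49/259·218 ≈ 142.24 ⇒ 142.
SO₂: 327.4 ∈ [129.1, 349.8] ↔ index [51, 100].
51 + (327.4−129.1)·(100−51)/(349.8−129.1) = 51 + 198.3·49/220.7 ≈ 95.03, so AQI = 95.
PM10 111.10: bracket 0.00–115.06 → index 0–50; slope 50/115.06, offset 111.10.
AQI = 0 + 50/115.06·111.10 ≈ 48.28 ⇒ 48.
PM2.5: 175.65 ∈ [158.64, 239.77] ↔ index [101, 150].
101 + (175.65−158.64)·(150−101)/(239.77−158.64) = 101 + 17.01·49/81.13 ≈ 111.27, so AQI = 111.
O₃ 0.105: bracket 0.062–0.127 → index 101–150; slope 49/0.065, offset 0.043.
AQI = 101 + 49/0.065·0.043 ≈ 133.42 ⇒ 133.
Sub-indices: CO→85, NO₂→142, SO₂→95, PM10→48, PM2.5→111, O₃→133. Overall AQI = max = 142; dominant pollutant is NO₂.
AQI 142: Unhealthy for Sensitive Groups.

142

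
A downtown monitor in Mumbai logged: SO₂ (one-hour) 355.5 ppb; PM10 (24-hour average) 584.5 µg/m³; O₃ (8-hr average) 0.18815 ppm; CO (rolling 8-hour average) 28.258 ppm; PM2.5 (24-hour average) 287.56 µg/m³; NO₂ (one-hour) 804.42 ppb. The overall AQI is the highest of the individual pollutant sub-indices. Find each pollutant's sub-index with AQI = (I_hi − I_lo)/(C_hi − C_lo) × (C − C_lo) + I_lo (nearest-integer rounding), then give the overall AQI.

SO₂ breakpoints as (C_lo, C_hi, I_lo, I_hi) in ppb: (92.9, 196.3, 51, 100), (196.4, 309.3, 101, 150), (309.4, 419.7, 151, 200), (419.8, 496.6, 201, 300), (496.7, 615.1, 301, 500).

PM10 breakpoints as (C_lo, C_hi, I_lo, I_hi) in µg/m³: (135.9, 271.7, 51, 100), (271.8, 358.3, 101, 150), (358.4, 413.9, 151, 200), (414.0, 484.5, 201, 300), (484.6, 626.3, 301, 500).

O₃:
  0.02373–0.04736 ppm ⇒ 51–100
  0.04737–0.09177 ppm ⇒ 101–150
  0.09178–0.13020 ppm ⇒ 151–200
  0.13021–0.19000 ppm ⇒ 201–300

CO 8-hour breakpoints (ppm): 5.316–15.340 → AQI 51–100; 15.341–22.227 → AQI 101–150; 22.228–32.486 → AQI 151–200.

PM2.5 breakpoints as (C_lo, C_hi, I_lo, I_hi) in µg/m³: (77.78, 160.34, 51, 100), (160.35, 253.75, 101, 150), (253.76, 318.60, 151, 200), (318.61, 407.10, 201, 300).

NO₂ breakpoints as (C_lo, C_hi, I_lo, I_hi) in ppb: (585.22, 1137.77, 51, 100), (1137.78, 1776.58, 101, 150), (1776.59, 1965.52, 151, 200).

SO₂ 355.5: bracket 309.4–419.7 → index 151–200; slope 49/110.3, offset 46.1.
AQI = 151 + 49/110.3·46.1 ≈ 171.48 ⇒ 171.
PM10: row 484.6–626.3 (AQI 301–500). (500−301)·(584.5−484.6)/(626.3−484.6) + 301 = 199·99.9/141.7 + 301 ≈ 441.30 → 441.
O₃: row 0.13021–0.19000 (AQI 201–300). (300−201)·(0.18815−0.13021)/(0.19000−0.13021) + 201 = 99·0.05794/0.05979 + 201 ≈ 296.94 → 297.
CO: 28.258 ∈ [22.228, 32.486] ↔ index [151, 200].
151 + (28.258−22.228)·(200−151)/(32.486−22.228) = 151 + 6.030·49/10.258 ≈ 179.80, so AQI = 180.
PM2.5: row 253.76–318.60 (AQI 151–200). (200−151)·(287.56−253.76)/(318.60−253.76) + 151 = 49·33.80/64.84 + 151 ≈ 176.54 → 177.
NO₂: 804.42 ∈ [585.22, 1137.77] ↔ index [51, 100].
51 + (804.42−585.22)·(100−51)/(1137.77−585.22) = 51 + 219.20·49/552.55 ≈ 70.44, so AQI = 70.
Sub-indices: SO₂→171, PM10→441, O₃→297, CO→180, PM2.5→177, NO₂→70. Overall AQI = max = 441; dominant pollutant is PM10.
AQI 441: Hazardous.

441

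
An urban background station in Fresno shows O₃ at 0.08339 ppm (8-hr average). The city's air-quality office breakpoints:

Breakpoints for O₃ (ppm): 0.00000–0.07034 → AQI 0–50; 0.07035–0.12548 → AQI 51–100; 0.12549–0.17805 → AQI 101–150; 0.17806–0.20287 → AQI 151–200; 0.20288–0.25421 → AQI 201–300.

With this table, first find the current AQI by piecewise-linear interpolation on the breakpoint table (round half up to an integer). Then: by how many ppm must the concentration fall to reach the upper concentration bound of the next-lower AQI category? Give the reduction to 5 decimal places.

0.01305

O₃: 0.08339 ∈ [0.07035, 0.12548] ↔ index [51, 100].
51 + (0.08339−0.07035)·(100−51)/(0.12548−0.07035) = 51 + 0.01304·49/0.05513 ≈ 62.59, so AQI = 63.
Current AQI 63 is in the Moderate range (51–100). The next-lower category tops out at AQI 50, whose upper concentration bound is 0.07034 ppm.
Reduction needed = 0.08339 − 0.07034 = 0.01305 ppm.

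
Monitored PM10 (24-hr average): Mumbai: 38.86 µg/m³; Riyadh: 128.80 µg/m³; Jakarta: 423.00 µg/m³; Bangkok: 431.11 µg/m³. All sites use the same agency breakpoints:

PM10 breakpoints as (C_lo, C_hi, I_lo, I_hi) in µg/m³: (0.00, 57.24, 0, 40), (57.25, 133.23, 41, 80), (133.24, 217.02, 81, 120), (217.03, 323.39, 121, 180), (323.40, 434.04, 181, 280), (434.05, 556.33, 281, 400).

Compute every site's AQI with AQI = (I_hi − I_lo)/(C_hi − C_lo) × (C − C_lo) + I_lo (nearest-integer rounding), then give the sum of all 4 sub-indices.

652

Mumbai: 38.86 ∈ [0.00, 57.24] ↔ index [0, 40].
0 + (38.86−0.00)·(40−0)/(57.24−0.00) = 0 + 38.86·40/57.24 ≈ 27.16, so AQI = 27.
Riyadh 128.80: bracket 57.25–133.23 → index 41–80; slope 39/75.98, offset 71.55.
AQI = 41 + 39/75.98·71.55 ≈ 77.73 ⇒ 78.
Jakarta 423.00: bracket 323.40–434.04 → index 181–280; slope 99/110.64, offset 99.60.
AQI = 181 + 99/110.64·99.60 ≈ 270.12 ⇒ 270.
Bangkok 431.11: bracket 323.40–434.04 → index 181–280; slope 99/110.64, offset 107.71.
AQI = 181 + 99/110.64·107.71 ≈ 277.38 ⇒ 277.
AQIs: Mumbai=27, Riyadh=78, Jakarta=270, Bangkok=277. Sum = 27 + 78 + 270 + 277 = 652.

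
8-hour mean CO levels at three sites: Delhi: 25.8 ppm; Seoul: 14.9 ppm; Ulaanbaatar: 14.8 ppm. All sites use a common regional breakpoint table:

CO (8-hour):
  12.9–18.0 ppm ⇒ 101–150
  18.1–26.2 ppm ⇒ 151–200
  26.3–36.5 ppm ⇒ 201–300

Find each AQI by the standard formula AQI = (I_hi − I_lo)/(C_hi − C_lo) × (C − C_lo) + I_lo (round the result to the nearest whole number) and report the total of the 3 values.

437

Delhi: row 18.1–26.2 (AQI 151–200). (200−151)·(25.8−18.1)/(26.2−18.1) + 151 = 49·7.7/8.1 + 151 ≈ 197.58 → 198.
Seoul: 14.9 ∈ [12.9, 18.0] ↔ index [101, 150].
101 + (14.9−12.9)·(150−101)/(18.0−12.9) = 101 + 2.0·49/5.1 ≈ 120.22, so AQI = 120.
Ulaanbaatar: 14.8 lies in 12.9–18.0, so I_lo=101, I_hi=150, C_lo=12.9, C_hi=18.0.
(150−101)/(18.0−12.9) × (14.8−12.9) + 101 = 49/5.1 × 1.9 + 101 ≈ 119.25 → 119.
AQIs: Delhi=198, Seoul=120, Ulaanbaatar=119. Sum = 198 + 120 + 119 = 437.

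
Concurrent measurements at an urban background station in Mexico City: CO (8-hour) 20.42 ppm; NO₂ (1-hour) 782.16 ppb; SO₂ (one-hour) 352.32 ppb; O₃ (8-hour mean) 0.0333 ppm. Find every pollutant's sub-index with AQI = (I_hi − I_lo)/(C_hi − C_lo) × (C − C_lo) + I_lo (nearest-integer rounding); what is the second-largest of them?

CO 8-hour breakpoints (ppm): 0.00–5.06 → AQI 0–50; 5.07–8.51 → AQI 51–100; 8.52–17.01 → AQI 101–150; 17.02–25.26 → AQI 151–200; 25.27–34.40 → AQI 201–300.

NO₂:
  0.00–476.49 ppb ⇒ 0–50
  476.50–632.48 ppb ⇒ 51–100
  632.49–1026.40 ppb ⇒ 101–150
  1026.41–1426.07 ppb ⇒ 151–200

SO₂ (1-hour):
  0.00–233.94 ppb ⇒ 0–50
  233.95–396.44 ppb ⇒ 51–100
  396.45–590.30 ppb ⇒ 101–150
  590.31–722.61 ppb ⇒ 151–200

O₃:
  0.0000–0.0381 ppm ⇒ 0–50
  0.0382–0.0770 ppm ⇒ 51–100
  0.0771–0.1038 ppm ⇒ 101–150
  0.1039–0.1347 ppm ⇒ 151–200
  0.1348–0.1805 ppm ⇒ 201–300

CO: 20.42 lies in 17.02–25.26, so I_lo=151, I_hi=200, C_lo=17.02, C_hi=25.26.
(200−151)/(25.26−17.02) × (20.42−17.02) + 151 = 49/8.24 × 3.40 + 151 ≈ 171.22 → 171.
NO₂ 782.16: bracket 632.49–1026.40 → index 101–150; slope 49/393.91, offset 149.67.
AQI = 101 + 49/393.91·149.67 ≈ 119.62 ⇒ 120.
SO₂: 352.32 ∈ [233.95, 396.44] ↔ index [51, 100].
51 + (352.32−233.95)·(100−51)/(396.44−233.95) = 51 + 118.37·49/162.49 ≈ 86.70, so AQI = 87.
O₃ 0.0333: bracket 0.0000–0.0381 → index 0–50; slope 50/0.0381, offset 0.0333.
AQI = 0 + 50/0.0381·0.0333 ≈ 43.70 ⇒ 44.
Sub-indices: CO→171, NO₂→120, SO₂→87, O₃→44. Ranked high→low: 171, 120, 87, 44. Second-highest sub-index = 120.

120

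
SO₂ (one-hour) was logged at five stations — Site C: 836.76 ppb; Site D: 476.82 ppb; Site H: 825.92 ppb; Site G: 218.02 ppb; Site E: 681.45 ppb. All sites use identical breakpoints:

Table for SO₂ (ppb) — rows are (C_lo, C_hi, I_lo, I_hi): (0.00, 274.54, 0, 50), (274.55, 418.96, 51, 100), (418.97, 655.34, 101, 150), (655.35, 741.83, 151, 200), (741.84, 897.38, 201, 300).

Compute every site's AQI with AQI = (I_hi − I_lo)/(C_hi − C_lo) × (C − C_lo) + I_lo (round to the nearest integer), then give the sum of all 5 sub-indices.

835

Site C: row 741.84–897.38 (AQI 201–300). (300−201)·(836.76−741.84)/(897.38−741.84) + 201 = 99·94.92/155.54 + 201 ≈ 261.42 → 261.
Site D: row 418.97–655.34 (AQI 101–150). (150−101)·(476.82−418.97)/(655.34−418.97) + 101 = 49·57.85/236.37 + 101 ≈ 112.99 → 113.
Site H: row 741.84–897.38 (AQI 201–300). (300−201)·(825.92−741.84)/(897.38−741.84) + 201 = 99·84.08/155.54 + 201 ≈ 254.52 → 255.
Site G: 218.02 lies in 0.00–274.54, so I_lo=0, I_hi=50, C_lo=0.00, C_hi=274.54.
(50−0)/(274.54−0.00) × (218.02−0.00) + 0 = 50/274.54 × 218.02 + 0 ≈ 39.71 → 40.
Site E 681.45: bracket 655.35–741.83 → index 151–200; slope 49/86.48, offset 26.10.
AQI = 151 + 49/86.48·26.10 ≈ 165.79 ⇒ 166.
AQIs: Site C=261, Site D=113, Site H=255, Site G=40, Site E=166. Sum = 261 + 113 + 255 + 40 + 166 = 835.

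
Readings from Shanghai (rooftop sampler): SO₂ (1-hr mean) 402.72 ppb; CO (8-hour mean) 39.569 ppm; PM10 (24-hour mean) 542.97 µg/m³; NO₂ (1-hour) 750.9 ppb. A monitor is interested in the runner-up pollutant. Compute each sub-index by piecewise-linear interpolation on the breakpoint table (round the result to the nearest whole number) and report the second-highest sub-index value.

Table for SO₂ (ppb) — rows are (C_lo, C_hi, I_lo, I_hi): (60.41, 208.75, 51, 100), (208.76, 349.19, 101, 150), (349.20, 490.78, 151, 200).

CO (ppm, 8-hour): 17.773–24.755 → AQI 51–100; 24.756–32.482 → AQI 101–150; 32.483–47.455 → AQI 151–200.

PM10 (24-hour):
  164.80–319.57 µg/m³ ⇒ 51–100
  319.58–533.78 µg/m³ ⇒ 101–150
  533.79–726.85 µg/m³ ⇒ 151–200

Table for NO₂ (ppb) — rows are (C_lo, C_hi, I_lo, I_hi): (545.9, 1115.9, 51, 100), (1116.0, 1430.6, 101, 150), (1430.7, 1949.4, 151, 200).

SO₂: row 349.20–490.78 (AQI 151–200). (200−151)·(402.72−349.20)/(490.78−349.20) + 151 = 49·53.52/141.58 + 151 ≈ 169.52 → 170.
CO: row 32.483–47.455 (AQI 151–200). (200−151)·(39.569−32.483)/(47.455−32.483) + 151 = 49·7.086/14.972 + 151 ≈ 174.19 → 174.
PM10: 542.97 ∈ [533.79, 726.85] ↔ index [151, 200].
151 + (542.97−533.79)·(200−151)/(726.85−533.79) = 151 + 9.18·49/193.06 ≈ 153.33, so AQI = 153.
NO₂: 750.9 ∈ [545.9, 1115.9] ↔ index [51, 100].
51 + (750.9−545.9)·(100−51)/(1115.9−545.9) = 51 + 205.0·49/570.0 ≈ 68.62, so AQI = 69.
Sub-indices: SO₂→170, CO→174, PM10→153, NO₂→69. Ranked high→low: 174, 170, 153, 69. Second-highest sub-index = 170.

170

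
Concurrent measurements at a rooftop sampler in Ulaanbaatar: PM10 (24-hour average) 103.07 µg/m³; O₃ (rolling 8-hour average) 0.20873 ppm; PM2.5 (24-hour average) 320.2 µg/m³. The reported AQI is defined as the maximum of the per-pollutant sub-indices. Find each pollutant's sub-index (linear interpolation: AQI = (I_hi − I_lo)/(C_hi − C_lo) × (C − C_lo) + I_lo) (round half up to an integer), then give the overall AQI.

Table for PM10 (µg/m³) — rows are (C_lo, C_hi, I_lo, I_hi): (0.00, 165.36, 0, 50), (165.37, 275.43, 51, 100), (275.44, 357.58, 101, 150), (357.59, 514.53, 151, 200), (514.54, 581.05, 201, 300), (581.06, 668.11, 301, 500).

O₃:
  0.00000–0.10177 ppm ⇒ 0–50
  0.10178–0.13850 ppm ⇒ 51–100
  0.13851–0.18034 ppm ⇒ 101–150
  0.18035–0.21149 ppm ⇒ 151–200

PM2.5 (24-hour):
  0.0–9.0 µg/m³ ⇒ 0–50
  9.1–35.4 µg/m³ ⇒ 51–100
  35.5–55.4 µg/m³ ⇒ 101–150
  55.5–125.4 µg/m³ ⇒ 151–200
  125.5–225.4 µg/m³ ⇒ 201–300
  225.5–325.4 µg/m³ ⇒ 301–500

490

PM10: 103.07 ∈ [0.00, 165.36] ↔ index [0, 50].
0 + (103.07−0.00)·(50−0)/(165.36−0.00) = 0 + 103.07·50/165.36 ≈ 31.17, so AQI = 31.
O₃: 0.20873 ∈ [0.18035, 0.21149] ↔ index [151, 200].
151 + (0.20873−0.18035)·(200−151)/(0.21149−0.18035) = 151 + 0.02838·49/0.03114 ≈ 195.66, so AQI = 196.
PM2.5: 320.2 lies in 225.5–325.4, so I_lo=301, I_hi=500, C_lo=225.5, C_hi=325.4.
(500−301)/(325.4−225.5) × (320.2−225.5) + 301 = 199/99.9 × 94.7 + 301 ≈ 489.64 → 490.
Sub-indices: PM10→31, O₃→196, PM2.5→490. Overall AQI = max = 490; dominant pollutant is PM2.5.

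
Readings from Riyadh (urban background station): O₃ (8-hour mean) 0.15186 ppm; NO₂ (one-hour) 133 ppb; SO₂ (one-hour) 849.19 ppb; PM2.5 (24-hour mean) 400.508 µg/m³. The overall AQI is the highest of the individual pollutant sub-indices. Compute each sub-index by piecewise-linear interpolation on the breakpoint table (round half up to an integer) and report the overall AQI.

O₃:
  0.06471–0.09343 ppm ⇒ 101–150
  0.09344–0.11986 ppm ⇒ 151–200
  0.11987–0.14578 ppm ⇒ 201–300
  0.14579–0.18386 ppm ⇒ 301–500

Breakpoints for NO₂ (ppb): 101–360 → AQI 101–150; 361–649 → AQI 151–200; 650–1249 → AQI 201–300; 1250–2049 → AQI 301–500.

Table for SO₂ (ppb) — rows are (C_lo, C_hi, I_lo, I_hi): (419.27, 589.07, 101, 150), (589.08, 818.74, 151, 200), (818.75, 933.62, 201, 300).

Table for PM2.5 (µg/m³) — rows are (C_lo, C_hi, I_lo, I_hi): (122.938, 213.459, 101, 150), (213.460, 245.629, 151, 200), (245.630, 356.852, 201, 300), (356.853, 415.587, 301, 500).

449

O₃: row 0.14579–0.18386 (AQI 301–500). (500−301)·(0.15186−0.14579)/(0.18386−0.14579) + 301 = 199·0.00607/0.03807 + 301 ≈ 332.73 → 333.
NO₂: 133 lies in 101–360, so I_lo=101, I_hi=150, C_lo=101, C_hi=360.
(150−101)/(360−101) × (133−101) + 101 = 49/259 × 32 + 101 ≈ 107.05 → 107.
SO₂: 849.19 lies in 818.75–933.62, so I_lo=201, I_hi=300, C_lo=818.75, C_hi=933.62.
(300−201)/(933.62−818.75) × (849.19−818.75) + 201 = 99/114.87 × 30.44 + 201 ≈ 227.23 → 227.
PM2.5: 400.508 ∈ [356.853, 415.587] ↔ index [301, 500].
301 + (400.508−356.853)·(500−301)/(415.587−356.853) = 301 + 43.655·199/58.734 ≈ 448.91, so AQI = 449.
Sub-indices: O₃→333, NO₂→107, SO₂→227, PM2.5→449. Overall AQI = max = 449; dominant pollutant is PM2.5.
AQI 449: Hazardous.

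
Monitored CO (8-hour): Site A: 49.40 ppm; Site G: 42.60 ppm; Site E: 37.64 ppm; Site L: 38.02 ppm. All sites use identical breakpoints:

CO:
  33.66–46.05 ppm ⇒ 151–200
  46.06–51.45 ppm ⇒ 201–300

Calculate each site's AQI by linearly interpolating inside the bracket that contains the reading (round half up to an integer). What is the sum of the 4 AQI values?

Site A: 49.40 lies in 46.06–51.45, so I_lo=201, I_hi=300, C_lo=46.06, C_hi=51.45.
(300−201)/(51.45−46.06) × (49.40−46.06) + 201 = 99/5.39 × 3.34 + 201 ≈ 262.35 → 262.
Site G: row 33.66–46.05 (AQI 151–200). (200−151)·(42.60−33.66)/(46.05−33.66) + 151 = 49·8.94/12.39 + 151 ≈ 186.36 → 186.
Site E: 37.64 lies in 33.66–46.05, so I_lo=151, I_hi=200, C_lo=33.66, C_hi=46.05.
(200−151)/(46.05−33.66) × (37.64−33.66) + 151 = 49/12.39 × 3.98 + 151 ≈ 166.74 → 167.
Site L: row 33.66–46.05 (AQI 151–200). (200−151)·(38.02−33.66)/(46.05−33.66) + 151 = 49·4.36/12.39 + 151 ≈ 168.24 → 168.
AQIs: Site A=262, Site G=186, Site E=167, Site L=168. Sum = 262 + 186 + 167 + 168 = 783.

783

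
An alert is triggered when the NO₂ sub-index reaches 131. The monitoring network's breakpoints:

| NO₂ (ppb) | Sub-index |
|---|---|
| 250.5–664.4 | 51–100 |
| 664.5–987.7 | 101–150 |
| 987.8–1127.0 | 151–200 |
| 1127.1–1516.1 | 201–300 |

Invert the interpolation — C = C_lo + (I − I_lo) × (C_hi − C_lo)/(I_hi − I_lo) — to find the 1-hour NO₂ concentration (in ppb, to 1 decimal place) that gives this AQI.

862.4

AQI 131 lies in the 101–150 band, which corresponds to 664.5–987.7 ppb.
C = 664.5 + (131−101)×(987.7−664.5)/(150−101) = 664.5 + 30×323.2/49 ≈ 862.378 ppb → 862.4 ppb to 1 dp.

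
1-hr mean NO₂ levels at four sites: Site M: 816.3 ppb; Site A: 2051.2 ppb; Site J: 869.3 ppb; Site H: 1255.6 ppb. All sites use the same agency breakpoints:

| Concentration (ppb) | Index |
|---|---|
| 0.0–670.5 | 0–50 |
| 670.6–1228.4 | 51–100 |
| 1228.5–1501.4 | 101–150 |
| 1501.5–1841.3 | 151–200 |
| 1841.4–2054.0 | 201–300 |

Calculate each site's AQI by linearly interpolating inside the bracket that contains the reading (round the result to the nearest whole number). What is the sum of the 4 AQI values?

537

Site M: 816.3 ∈ [670.6, 1228.4] ↔ index [51, 100].
51 + (816.3−670.6)·(100−51)/(1228.4−670.6) = 51 + 145.7·49/557.8 ≈ 63.80, so AQI = 64.
Site A: 2051.2 lies in 1841.4–2054.0, so I_lo=201, I_hi=300, C_lo=1841.4, C_hi=2054.0.
(300−201)/(2054.0−1841.4) × (2051.2−1841.4) + 201 = 99/212.6 × 209.8 + 201 ≈ 298.70 → 299.
Site J: 869.3 lies in 670.6–1228.4, so I_lo=51, I_hi=100, C_lo=670.6, C_hi=1228.4.
(100−51)/(1228.4−670.6) × (869.3−670.6) + 51 = 49/557.8 × 198.7 + 51 ≈ 68.45 → 68.
Site H: 1255.6 ∈ [1228.5, 1501.4] ↔ index [101, 150].
101 + (1255.6−1228.5)·(150−101)/(1501.4−1228.5) = 101 + 27.1·49/272.9 ≈ 105.87, so AQI = 106.
AQIs: Site M=64, Site A=299, Site J=68, Site H=106. Sum = 64 + 299 + 68 + 106 = 537.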